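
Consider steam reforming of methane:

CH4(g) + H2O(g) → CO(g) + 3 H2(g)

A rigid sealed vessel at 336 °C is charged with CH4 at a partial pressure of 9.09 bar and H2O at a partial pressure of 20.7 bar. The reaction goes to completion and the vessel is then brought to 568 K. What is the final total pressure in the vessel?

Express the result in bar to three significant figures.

With V and T fixed, P_i ∝ n_i, so the mole ratios apply directly to partial pressures at 336 °C.
P(H2O) required for 9.09 bar of CH4 = (1/1) × 9.09 = 9.090 bar; available 20.7 bar, so CH4 is limiting.
P(H2O) remaining = 20.7 − (1/1) × 9.09 = 11.61 bar
P(gaseous products) = (1+3)/1 × 9.09 = 36.36 bar
P_total at 336 °C = 11.61 + 36.36 = 47.97 bar
Scaling to 568 K: P = 47.97 × 568/609.15 = 44.73 bar

44.7 bar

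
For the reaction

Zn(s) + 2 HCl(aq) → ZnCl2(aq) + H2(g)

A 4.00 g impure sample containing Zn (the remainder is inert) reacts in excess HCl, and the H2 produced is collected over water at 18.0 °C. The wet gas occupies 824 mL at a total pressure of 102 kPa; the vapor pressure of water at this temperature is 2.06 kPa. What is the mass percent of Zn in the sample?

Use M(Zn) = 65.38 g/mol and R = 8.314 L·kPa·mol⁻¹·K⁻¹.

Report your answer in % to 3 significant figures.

P(H2) = 102 − 2.06 = 99.94 kPa
n(H2) = PV/RT = (99.94 × 0.8240) / (8.314 × 291.15) = 0.03402 mol
n(Zn) = (1/1) × 0.03402 = 0.03402 mol
m(Zn) = 0.03402 × 65.38 = 2.224 g
%Zn = 2.224 / 4.00 × 100 = 55.60%

55.6 %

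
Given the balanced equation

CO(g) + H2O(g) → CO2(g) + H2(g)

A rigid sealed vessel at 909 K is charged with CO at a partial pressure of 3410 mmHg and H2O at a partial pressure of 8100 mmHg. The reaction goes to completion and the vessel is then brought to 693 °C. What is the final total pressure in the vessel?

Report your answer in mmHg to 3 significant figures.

Because the vessel is rigid and T is held at 909 K, work the stoichiometry in partial pressures (P_i = n_iRT/V).
P(H2O) required for 3410 mmHg of CO = (1/1) × 3410 = 3410 mmHg; available 8100 mmHg, so CO is limiting.
P(H2O) remaining = 8100 − (1/1) × 3410 = 4690 mmHg
P(gaseous products) = (1+1)/1 × 3410 = 6820 mmHg
P_total at 909 K = 4690 + 6820 = 11510 mmHg
Scaling to 693 °C: P = 11510 × 966.15/909 = 12230 mmHg

12200 mmHg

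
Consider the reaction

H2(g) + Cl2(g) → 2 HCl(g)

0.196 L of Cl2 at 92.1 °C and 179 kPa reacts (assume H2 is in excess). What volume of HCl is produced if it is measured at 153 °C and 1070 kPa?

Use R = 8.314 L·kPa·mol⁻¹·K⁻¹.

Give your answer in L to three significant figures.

0.0765 L

n(Cl2) = PV/RT = (179 × 0.196) / (8.314 × 365.25) = 0.01155 mol
n(HCl) = (2/1) × 0.01155 = 0.02310 mol
V = nRT/P = 0.02310 × 8.314 × 426.15 / 1070 = 0.07649 L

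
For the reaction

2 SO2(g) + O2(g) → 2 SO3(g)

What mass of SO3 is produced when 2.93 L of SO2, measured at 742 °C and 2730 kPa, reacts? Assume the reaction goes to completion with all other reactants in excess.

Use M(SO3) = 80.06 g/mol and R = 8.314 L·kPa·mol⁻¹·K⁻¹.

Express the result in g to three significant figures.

n(SO2) = PV/RT = (2730 × 2.93) / (8.314 × 1015.15) = 0.9477 mol
n(SO3) = (2/2) × 0.9477 = 0.9477 mol
m(SO3) = 0.9477 × 80.06 = 75.87 g

75.9 g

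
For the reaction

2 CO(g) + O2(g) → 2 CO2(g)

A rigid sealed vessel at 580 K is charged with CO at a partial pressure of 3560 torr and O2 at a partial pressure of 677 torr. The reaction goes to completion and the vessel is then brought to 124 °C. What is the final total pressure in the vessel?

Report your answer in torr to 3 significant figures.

Because the vessel is rigid and T is held at 580 K, work the stoichiometry in partial pressures (P_i = n_iRT/V).
P(O2) required for 3560 torr of CO = (1/2) × 3560 = 1780 torr; available 677 torr, so O2 is limiting.
P(CO) remaining = 3560 − (2/1) × 677 = 2206 torr
P(gaseous products) = (2)/1 × 677 = 1354 torr
P_total at 580 K = 2206 + 1354 = 3560 torr
Scaling to 124 °C: P = 3560 × 397.15/580 = 2438 torr

2440 torr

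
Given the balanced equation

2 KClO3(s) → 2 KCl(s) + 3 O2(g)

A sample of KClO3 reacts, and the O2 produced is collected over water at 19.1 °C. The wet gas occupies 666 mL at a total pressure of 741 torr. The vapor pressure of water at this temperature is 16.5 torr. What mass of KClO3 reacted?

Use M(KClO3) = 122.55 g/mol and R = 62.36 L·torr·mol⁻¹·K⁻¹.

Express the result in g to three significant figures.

P(O2) = 741 − 16.5 = 724.5 torr
n(O2) = PV/RT = (724.5 × 0.6660) / (62.36 × 292.25) = 0.02648 mol
n(KClO3) = (2/3) × 0.02648 = 0.01765 mol
m(KClO3) = 0.01765 × 122.55 = 2.163 g

2.16 g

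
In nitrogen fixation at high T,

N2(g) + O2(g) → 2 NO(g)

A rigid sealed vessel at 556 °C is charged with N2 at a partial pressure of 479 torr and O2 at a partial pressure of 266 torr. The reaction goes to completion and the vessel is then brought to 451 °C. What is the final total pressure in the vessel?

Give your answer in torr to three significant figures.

Because the vessel is rigid and T is held at 556 °C, work the stoichiometry in partial pressures (P_i = n_iRT/V).
P(O2) required for 479 torr of N2 = (1/1) × 479 = 479.0 torr; available 266 torr, so O2 is limiting.
P(N2) remaining = 479 − (1/1) × 266 = 213.0 torr
P(gaseous products) = (2)/1 × 266 = 532.0 torr
P_total at 556 °C = 213.0 + 532.0 = 745.0 torr
Scaling to 451 °C: P = 745.0 × 724.15/829.15 = 650.7 torr

651 torr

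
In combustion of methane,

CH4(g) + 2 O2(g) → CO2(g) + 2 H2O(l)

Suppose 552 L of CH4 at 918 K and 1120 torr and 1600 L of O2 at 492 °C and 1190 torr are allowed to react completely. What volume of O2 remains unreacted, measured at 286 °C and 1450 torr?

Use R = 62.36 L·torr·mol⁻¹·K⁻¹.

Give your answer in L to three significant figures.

440 L

n(CH4) = PV/RT = (1120 × 552) / (62.36 × 918) = 10.80 mol
n(O2) = PV/RT = (1190 × 1600) / (62.36 × 765.15) = 39.90 mol
For 10.80 mol CH4, stoichiometry requires (2/1) × 10.80 = 21.60 mol O2; 39.90 mol is available, so CH4 is limiting.
n(O2) consumed = (2/1) × 10.80 = 21.60 mol; remaining = 39.90 − 21.60 = 18.30 mol
V(O2) = nRT/P = 18.30 × 62.36 × 559.15 / 1450 = 440.1 L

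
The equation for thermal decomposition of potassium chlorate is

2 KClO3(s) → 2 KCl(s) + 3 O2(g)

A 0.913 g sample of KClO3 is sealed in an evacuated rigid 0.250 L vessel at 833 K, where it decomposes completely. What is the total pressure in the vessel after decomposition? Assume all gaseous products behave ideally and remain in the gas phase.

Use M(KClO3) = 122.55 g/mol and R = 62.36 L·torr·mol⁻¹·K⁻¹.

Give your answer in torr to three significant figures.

2320 torr

n(KClO3) = 0.913 / 122.55 = 0.007450 mol
n(gas produced) = (3/2) × 0.007450 = 0.01118 mol
P = nRT/V = 0.01118 × 62.36 × 833 / 0.250 = 2323 torr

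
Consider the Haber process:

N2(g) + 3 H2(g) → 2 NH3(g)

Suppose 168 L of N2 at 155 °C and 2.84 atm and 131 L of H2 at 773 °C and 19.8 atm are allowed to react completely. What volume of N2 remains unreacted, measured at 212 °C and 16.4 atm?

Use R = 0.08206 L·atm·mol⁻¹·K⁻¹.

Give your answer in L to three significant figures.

n(N2) = PV/RT = (2.84 × 168) / (0.08206 × 428.15) = 13.58 mol
n(H2) = PV/RT = (19.8 × 131) / (0.08206 × 1046.15) = 30.21 mol
For 13.58 mol N2, stoichiometry requires (3/1) × 13.58 = 40.74 mol H2; 30.21 mol is available, so H2 is limiting.
n(N2) consumed = (1/3) × 30.21 = 10.07 mol; remaining = 13.58 − 10.07 = 3.510 mol
V(N2) = nRT/P = 3.510 × 0.08206 × 485.15 / 16.4 = 8.521 L

8.52 L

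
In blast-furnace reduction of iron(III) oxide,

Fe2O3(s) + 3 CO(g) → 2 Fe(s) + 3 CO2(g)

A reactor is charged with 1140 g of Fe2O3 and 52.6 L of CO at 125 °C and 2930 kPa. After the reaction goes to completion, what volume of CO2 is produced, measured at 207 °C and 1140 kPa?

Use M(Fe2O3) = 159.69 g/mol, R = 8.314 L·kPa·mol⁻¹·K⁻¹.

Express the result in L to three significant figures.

n(Fe2O3) = 1140 / 159.69 = 7.139 mol
n(CO) = PV/RT = (2930 × 52.6) / (8.314 × 398.15) = 46.56 mol
For 7.139 mol Fe2O3, stoichiometry requires (3/1) × 7.139 = 21.42 mol CO; 46.56 mol is available, so Fe2O3 is limiting.
n(CO2) = (3/1) × 7.139 = 21.42 mol
V(CO2) = nRT/P = 21.42 × 8.314 × 480.15 / 1140 = 75.01 L

75.0 L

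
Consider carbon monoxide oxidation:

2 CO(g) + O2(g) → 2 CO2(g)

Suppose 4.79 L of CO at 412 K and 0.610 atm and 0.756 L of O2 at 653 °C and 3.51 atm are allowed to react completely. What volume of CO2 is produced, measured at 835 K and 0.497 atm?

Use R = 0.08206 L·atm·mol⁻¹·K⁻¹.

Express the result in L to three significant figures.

9.63 L

n(CO) = PV/RT = (0.610 × 4.79) / (0.08206 × 412) = 0.08642 mol
n(O2) = PV/RT = (3.51 × 0.756) / (0.08206 × 926.15) = 0.03492 mol
For 0.08642 mol CO, stoichiometry requires (1/2) × 0.08642 = 0.04321 mol O2; 0.03492 mol is available, so O2 is limiting.
n(CO2) = (2/1) × 0.03492 = 0.06984 mol
V(CO2) = nRT/P = 0.06984 × 0.08206 × 835 / 0.497 = 9.629 L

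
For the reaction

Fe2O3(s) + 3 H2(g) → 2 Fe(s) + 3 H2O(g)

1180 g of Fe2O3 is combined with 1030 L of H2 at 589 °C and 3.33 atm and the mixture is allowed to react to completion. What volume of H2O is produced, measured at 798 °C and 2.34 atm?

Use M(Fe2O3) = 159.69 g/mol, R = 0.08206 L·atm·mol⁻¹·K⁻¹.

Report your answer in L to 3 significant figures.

n(Fe2O3) = 1180 / 159.69 = 7.389 mol
n(H2) = PV/RT = (3.33 × 1030) / (0.08206 × 862.15) = 48.48 mol
For 7.389 mol Fe2O3, stoichiometry requires (3/1) × 7.389 = 22.17 mol H2; 48.48 mol is available, so Fe2O3 is limiting.
n(H2O) = (3/1) × 7.389 = 22.17 mol
V(H2O) = nRT/P = 22.17 × 0.08206 × 1071.15 / 2.34 = 832.8 L

833 L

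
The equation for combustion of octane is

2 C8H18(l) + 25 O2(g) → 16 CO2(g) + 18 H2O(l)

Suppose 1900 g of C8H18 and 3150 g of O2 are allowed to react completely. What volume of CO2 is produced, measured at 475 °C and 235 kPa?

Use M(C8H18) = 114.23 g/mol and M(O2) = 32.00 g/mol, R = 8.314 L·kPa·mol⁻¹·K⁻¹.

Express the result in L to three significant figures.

1670 L

n(C8H18) = 1900 / 114.23 = 16.63 mol
n(O2) = 3150 / 32.00 = 98.44 mol
For 16.63 mol C8H18, stoichiometry requires (25/2) × 16.63 = 207.9 mol O2; 98.44 mol is available, so O2 is limiting.
n(CO2) = (16/25) × 98.44 = 63.00 mol
V(CO2) = nRT/P = 63.00 × 8.314 × 748.15 / 235 = 1668 L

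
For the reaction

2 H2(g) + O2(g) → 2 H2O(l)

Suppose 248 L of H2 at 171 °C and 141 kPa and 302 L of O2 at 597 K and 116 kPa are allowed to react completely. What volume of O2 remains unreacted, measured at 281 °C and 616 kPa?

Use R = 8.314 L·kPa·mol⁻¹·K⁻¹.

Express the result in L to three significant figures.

17.4 L

n(H2) = PV/RT = (141 × 248) / (8.314 × 444.15) = 9.470 mol
n(O2) = PV/RT = (116 × 302) / (8.314 × 597) = 7.058 mol
For 9.470 mol H2, stoichiometry requires (1/2) × 9.470 = 4.735 mol O2; 7.058 mol is available, so H2 is limiting.
n(O2) consumed = (1/2) × 9.470 = 4.735 mol; remaining = 7.058 − 4.735 = 2.323 mol
V(O2) = nRT/P = 2.323 × 8.314 × 554.15 / 616 = 17.37 L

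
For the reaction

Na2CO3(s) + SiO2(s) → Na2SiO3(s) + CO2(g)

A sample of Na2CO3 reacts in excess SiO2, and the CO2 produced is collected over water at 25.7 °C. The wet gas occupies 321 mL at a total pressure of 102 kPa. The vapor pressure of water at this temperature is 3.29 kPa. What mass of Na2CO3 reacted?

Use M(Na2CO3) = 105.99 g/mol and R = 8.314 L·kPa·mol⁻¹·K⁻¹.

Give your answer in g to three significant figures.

P(CO2) = 102 − 3.29 = 98.71 kPa
n(CO2) = PV/RT = (98.71 × 0.3210) / (8.314 × 298.85) = 0.01275 mol
n(Na2CO3) = (1/1) × 0.01275 = 0.01275 mol
m(Na2CO3) = 0.01275 × 105.99 = 1.351 g

1.35 g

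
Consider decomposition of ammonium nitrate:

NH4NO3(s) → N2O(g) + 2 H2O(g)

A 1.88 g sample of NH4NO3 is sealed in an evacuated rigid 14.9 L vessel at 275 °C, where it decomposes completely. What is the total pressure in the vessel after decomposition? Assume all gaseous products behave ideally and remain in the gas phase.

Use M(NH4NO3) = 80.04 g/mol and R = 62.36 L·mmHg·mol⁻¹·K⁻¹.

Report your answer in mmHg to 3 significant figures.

162 mmHg

n(NH4NO3) = 1.88 / 80.04 = 0.02349 mol
n(gas produced) = (3/1) × 0.02349 = 0.07047 mol
P = nRT/V = 0.07047 × 62.36 × 548.15 / 14.9 = 161.7 mmHg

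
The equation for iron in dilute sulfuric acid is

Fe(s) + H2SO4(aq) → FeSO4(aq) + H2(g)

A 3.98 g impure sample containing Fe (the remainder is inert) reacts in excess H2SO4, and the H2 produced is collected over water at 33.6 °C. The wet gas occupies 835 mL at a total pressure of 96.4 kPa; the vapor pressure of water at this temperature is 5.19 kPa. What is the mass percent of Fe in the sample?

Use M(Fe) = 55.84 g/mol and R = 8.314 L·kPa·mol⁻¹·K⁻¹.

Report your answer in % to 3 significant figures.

41.9 %

P(H2) = 96.4 − 5.19 = 91.21 kPa
n(H2) = PV/RT = (91.21 × 0.8350) / (8.314 × 306.75) = 0.02986 mol
n(Fe) = (1/1) × 0.02986 = 0.02986 mol
m(Fe) = 0.02986 × 55.84 = 1.667 g
%Fe = 1.667 / 3.98 × 100 = 41.88%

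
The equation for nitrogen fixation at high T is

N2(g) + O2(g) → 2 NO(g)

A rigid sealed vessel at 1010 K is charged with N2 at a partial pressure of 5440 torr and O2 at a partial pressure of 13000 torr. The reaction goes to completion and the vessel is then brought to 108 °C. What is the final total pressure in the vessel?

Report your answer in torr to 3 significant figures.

Because the vessel is rigid and T is held at 1010 K, work the stoichiometry in partial pressures (P_i = n_iRT/V).
P(O2) required for 5440 torr of N2 = (1/1) × 5440 = 5440 torr; available 13000 torr, so N2 is limiting.
P(O2) remaining = 13000 − (1/1) × 5440 = 7560 torr
P(gaseous products) = (2)/1 × 5440 = 10880 torr
P_total at 1010 K = 7560 + 10880 = 18440 torr
Scaling to 108 °C: P = 18440 × 381.15/1010 = 6959 torr

6960 torr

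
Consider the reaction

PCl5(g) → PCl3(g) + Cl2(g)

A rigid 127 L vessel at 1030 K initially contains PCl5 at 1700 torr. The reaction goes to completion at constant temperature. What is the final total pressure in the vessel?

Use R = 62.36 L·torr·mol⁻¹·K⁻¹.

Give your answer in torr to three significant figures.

At constant T and V, P ∝ n(gas): 1 mol gas → 2 mol gas.
P_final = (2/1) × 1700 = 3400 torr

3400 torr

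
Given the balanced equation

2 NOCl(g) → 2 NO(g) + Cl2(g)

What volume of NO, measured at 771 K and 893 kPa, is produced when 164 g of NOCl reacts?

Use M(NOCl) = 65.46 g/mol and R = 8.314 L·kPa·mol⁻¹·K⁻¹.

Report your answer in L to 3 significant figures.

18.0 L

n(NOCl) = 164.0 / 65.46 = 2.505 mol
n(NO) = (2/2) × 2.505 = 2.505 mol
V = nRT/P = 2.505 × 8.314 × 771 / 893 = 17.98 L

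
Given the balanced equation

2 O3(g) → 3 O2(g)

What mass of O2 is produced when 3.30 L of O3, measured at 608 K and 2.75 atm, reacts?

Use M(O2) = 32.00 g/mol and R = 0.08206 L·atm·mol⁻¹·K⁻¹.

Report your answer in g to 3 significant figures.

8.73 g

n(O3) = PV/RT = (2.75 × 3.30) / (0.08206 × 608) = 0.1819 mol
n(O2) = (3/2) × 0.1819 = 0.2729 mol
m(O2) = 0.2729 × 32.00 = 8.733 g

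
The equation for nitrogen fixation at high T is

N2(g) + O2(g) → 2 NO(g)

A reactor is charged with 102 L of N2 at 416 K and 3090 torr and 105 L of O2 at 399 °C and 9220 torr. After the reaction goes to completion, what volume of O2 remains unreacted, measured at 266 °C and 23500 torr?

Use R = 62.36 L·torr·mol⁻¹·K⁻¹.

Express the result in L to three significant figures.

n(N2) = PV/RT = (3090 × 102) / (62.36 × 416) = 12.15 mol
n(O2) = PV/RT = (9220 × 105) / (62.36 × 672.15) = 23.10 mol
For 12.15 mol N2, stoichiometry requires (1/1) × 12.15 = 12.15 mol O2; 23.10 mol is available, so N2 is limiting.
n(O2) consumed = (1/1) × 12.15 = 12.15 mol; remaining = 23.10 − 12.15 = 10.95 mol
V(O2) = nRT/P = 10.95 × 62.36 × 539.15 / 23500 = 15.67 L

15.7 L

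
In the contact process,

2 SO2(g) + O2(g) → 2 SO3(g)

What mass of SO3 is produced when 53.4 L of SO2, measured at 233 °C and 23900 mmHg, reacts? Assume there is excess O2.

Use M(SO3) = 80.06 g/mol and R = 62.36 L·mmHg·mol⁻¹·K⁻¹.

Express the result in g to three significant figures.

n(SO2) = PV/RT = (23900 × 53.4) / (62.36 × 506.15) = 40.43 mol
n(SO3) = (2/2) × 40.43 = 40.43 mol
m(SO3) = 40.43 × 80.06 = 3237 g

3240 g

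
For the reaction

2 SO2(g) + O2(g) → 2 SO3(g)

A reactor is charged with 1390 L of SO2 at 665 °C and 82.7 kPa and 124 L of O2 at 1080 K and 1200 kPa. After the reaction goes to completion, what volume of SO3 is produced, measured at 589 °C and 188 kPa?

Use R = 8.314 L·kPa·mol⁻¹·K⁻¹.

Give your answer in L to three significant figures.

n(SO2) = PV/RT = (82.7 × 1390) / (8.314 × 938.15) = 14.74 mol
n(O2) = PV/RT = (1200 × 124) / (8.314 × 1080) = 16.57 mol
For 14.74 mol SO2, stoichiometry requires (1/2) × 14.74 = 7.370 mol O2; 16.57 mol is available, so SO2 is limiting.
n(SO3) = (2/2) × 14.74 = 14.74 mol
V(SO3) = nRT/P = 14.74 × 8.314 × 862.15 / 188 = 562.0 L

562 L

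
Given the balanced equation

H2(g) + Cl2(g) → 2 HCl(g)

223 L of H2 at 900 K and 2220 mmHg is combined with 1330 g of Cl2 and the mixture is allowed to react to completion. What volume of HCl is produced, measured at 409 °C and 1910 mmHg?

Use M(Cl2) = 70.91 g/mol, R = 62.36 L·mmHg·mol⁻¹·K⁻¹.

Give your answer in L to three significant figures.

393 L

n(H2) = PV/RT = (2220 × 223) / (62.36 × 900) = 8.821 mol
n(Cl2) = 1330 / 70.91 = 18.76 mol
For 8.821 mol H2, stoichiometry requires (1/1) × 8.821 = 8.821 mol Cl2; 18.76 mol is available, so H2 is limiting.
n(HCl) = (2/1) × 8.821 = 17.64 mol
V(HCl) = nRT/P = 17.64 × 62.36 × 682.15 / 1910 = 392.9 L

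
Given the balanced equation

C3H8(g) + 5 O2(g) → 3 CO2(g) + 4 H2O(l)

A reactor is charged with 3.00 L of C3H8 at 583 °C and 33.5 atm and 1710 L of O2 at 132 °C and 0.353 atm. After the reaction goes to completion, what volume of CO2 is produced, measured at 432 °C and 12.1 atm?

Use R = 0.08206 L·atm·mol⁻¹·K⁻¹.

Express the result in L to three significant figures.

20.5 L

n(C3H8) = PV/RT = (33.5 × 3.00) / (0.08206 × 856.15) = 1.430 mol
n(O2) = PV/RT = (0.353 × 1710) / (0.08206 × 405.15) = 18.16 mol
For 1.430 mol C3H8, stoichiometry requires (5/1) × 1.430 = 7.150 mol O2; 18.16 mol is available, so C3H8 is limiting.
n(CO2) = (3/1) × 1.430 = 4.290 mol
V(CO2) = nRT/P = 4.290 × 0.08206 × 705.15 / 12.1 = 20.52 L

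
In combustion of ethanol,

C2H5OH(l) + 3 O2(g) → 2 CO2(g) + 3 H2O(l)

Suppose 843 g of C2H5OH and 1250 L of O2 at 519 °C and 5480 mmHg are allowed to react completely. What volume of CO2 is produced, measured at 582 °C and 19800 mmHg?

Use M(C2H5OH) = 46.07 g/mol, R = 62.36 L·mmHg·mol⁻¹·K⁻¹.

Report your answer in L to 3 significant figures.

98.6 L

n(C2H5OH) = 843 / 46.07 = 18.30 mol
n(O2) = PV/RT = (5480 × 1250) / (62.36 × 792.15) = 138.7 mol
For 18.30 mol C2H5OH, stoichiometry requires (3/1) × 18.30 = 54.90 mol O2; 138.7 mol is available, so C2H5OH is limiting.
n(CO2) = (2/1) × 18.30 = 36.60 mol
V(CO2) = nRT/P = 36.60 × 62.36 × 855.15 / 19800 = 98.57 L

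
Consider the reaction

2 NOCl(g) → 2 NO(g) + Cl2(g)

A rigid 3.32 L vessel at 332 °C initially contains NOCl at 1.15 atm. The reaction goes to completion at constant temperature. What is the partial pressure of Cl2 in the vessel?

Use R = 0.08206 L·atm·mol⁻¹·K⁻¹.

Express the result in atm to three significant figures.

n(NOCl)₀ = PV/RT = (1.15 × 3.32) / (0.08206 × 605.15) = 0.07688 mol
n(Cl2) = (1/2) × 0.07688 = 0.03844 mol
P(Cl2) = nRT/V = 0.03844 × 0.08206 × 605.15 / 3.32 = 0.5750 atm

0.575 atm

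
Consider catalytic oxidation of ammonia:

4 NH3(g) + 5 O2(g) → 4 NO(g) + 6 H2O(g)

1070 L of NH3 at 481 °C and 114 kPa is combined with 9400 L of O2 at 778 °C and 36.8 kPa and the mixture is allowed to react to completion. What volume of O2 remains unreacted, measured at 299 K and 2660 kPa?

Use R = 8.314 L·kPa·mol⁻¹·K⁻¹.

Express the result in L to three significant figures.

n(NH3) = PV/RT = (114 × 1070) / (8.314 × 754.15) = 19.45 mol
n(O2) = PV/RT = (36.8 × 9400) / (8.314 × 1051.15) = 39.58 mol
For 19.45 mol NH3, stoichiometry requires (5/4) × 19.45 = 24.31 mol O2; 39.58 mol is available, so NH3 is limiting.
n(O2) consumed = (5/4) × 19.45 = 24.31 mol; remaining = 39.58 − 24.31 = 15.27 mol
V(O2) = nRT/P = 15.27 × 8.314 × 299 / 2660 = 14.27 L

14.3 L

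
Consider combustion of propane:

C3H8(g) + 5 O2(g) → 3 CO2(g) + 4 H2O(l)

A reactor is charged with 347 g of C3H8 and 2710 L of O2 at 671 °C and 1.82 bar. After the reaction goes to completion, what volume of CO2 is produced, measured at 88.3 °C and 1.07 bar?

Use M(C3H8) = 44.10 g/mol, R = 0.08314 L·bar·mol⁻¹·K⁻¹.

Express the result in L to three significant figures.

n(C3H8) = 347 / 44.10 = 7.868 mol
n(O2) = PV/RT = (1.82 × 2710) / (0.08314 × 944.15) = 62.83 mol
For 7.868 mol C3H8, stoichiometry requires (5/1) × 7.868 = 39.34 mol O2; 62.83 mol is available, so C3H8 is limiting.
n(CO2) = (3/1) × 7.868 = 23.60 mol
V(CO2) = nRT/P = 23.60 × 0.08314 × 361.45 / 1.07 = 662.8 L

663 L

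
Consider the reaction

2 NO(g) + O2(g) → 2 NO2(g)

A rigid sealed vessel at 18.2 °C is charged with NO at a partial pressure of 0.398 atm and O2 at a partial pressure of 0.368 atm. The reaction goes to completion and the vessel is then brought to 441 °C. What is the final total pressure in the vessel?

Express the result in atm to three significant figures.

1.39 atm

Because the vessel is rigid and T is held at 18.2 °C, work the stoichiometry in partial pressures (P_i = n_iRT/V).
P(O2) required for 0.398 atm of NO = (1/2) × 0.398 = 0.1990 atm; available 0.368 atm, so NO is limiting.
P(O2) remaining = 0.368 − (1/2) × 0.398 = 0.1690 atm
P(gaseous products) = (2)/2 × 0.398 = 0.3980 atm
P_total at 18.2 °C = 0.1690 + 0.3980 = 0.5670 atm
Scaling to 441 °C: P = 0.5670 × 714.15/291.35 = 1.390 atm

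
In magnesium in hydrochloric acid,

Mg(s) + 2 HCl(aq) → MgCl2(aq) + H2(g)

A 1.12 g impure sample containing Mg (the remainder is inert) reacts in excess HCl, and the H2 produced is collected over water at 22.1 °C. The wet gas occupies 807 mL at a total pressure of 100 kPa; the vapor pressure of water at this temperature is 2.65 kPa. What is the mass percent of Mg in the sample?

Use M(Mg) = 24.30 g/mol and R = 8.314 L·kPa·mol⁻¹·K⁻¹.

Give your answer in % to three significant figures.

P(H2) = 100 − 2.65 = 97.35 kPa
n(H2) = PV/RT = (97.35 × 0.8070) / (8.314 × 295.25) = 0.03200 mol
n(Mg) = (1/1) × 0.03200 = 0.03200 mol
m(Mg) = 0.03200 × 24.30 = 0.7776 g
%Mg = 0.7776 / 1.12 × 100 = 69.43%

69.4 %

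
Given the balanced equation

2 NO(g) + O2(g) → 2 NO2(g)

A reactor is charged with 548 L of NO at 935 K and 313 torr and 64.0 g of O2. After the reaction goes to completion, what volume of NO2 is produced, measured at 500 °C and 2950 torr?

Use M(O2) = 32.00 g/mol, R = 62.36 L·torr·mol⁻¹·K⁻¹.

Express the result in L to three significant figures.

n(NO) = PV/RT = (313 × 548) / (62.36 × 935) = 2.942 mol
n(O2) = 64.0 / 32.00 = 2.000 mol
For 2.942 mol NO, stoichiometry requires (1/2) × 2.942 = 1.471 mol O2; 2.000 mol is available, so NO is limiting.
n(NO2) = (2/2) × 2.942 = 2.942 mol
V(NO2) = nRT/P = 2.942 × 62.36 × 773.15 / 2950 = 48.08 L

48.1 L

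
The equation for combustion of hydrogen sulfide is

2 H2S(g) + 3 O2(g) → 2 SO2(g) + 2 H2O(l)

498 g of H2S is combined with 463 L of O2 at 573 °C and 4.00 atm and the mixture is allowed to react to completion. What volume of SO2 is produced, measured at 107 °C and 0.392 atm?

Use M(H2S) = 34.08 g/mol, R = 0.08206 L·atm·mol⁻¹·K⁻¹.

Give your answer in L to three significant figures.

1160 L

n(H2S) = 498 / 34.08 = 14.61 mol
n(O2) = PV/RT = (4.00 × 463) / (0.08206 × 846.15) = 26.67 mol
For 14.61 mol H2S, stoichiometry requires (3/2) × 14.61 = 21.91 mol O2; 26.67 mol is available, so H2S is limiting.
n(SO2) = (2/2) × 14.61 = 14.61 mol
V(SO2) = nRT/P = 14.61 × 0.08206 × 380.15 / 0.392 = 1163 L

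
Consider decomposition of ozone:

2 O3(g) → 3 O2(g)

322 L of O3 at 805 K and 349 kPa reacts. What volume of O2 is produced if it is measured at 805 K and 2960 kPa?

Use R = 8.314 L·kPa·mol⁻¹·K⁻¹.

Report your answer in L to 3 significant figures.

56.9 L

n(O3) = PV/RT = (349 × 322) / (8.314 × 805) = 16.79 mol
n(O2) = (3/2) × 16.79 = 25.18 mol
V = nRT/P = 25.18 × 8.314 × 805 / 2960 = 56.93 L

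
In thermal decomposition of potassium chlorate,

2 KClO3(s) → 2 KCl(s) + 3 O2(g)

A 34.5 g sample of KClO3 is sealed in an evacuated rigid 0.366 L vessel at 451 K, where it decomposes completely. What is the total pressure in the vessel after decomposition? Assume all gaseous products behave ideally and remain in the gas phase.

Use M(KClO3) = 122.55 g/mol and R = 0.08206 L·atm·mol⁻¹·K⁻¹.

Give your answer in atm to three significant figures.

42.7 atm

n(KClO3) = 34.5 / 122.55 = 0.2815 mol
n(gas produced) = (3/2) × 0.2815 = 0.4222 mol
P = nRT/V = 0.4222 × 0.08206 × 451 / 0.366 = 42.69 atm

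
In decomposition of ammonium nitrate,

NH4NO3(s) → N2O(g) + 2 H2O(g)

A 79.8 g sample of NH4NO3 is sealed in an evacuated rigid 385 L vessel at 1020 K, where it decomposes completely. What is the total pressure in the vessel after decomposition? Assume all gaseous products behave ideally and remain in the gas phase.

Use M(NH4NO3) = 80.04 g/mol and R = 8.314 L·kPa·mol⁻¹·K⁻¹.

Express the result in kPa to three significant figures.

n(NH4NO3) = 79.8 / 80.04 = 0.9970 mol
n(gas produced) = (3/1) × 0.9970 = 2.991 mol
P = nRT/V = 2.991 × 8.314 × 1020 / 385 = 65.88 kPa

65.9 kPa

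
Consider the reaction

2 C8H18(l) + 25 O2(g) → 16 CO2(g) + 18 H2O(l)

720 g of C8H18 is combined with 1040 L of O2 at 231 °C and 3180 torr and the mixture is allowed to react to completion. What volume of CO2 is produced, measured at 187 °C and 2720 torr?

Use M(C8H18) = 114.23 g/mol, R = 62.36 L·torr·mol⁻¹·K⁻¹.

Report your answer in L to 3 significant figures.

n(C8H18) = 720 / 114.23 = 6.303 mol
n(O2) = PV/RT = (3180 × 1040) / (62.36 × 504.15) = 105.2 mol
For 6.303 mol C8H18, stoichiometry requires (25/2) × 6.303 = 78.79 mol O2; 105.2 mol is available, so C8H18 is limiting.
n(CO2) = (16/2) × 6.303 = 50.42 mol
V(CO2) = nRT/P = 50.42 × 62.36 × 460.15 / 2720 = 531.9 L

532 L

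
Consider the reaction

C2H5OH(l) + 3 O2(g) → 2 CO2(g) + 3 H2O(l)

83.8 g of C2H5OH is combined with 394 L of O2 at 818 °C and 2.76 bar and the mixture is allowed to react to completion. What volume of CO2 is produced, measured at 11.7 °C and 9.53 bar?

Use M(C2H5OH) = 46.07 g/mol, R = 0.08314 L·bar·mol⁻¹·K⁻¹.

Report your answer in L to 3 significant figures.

9.04 L

n(C2H5OH) = 83.8 / 46.07 = 1.819 mol
n(O2) = PV/RT = (2.76 × 394) / (0.08314 × 1091.15) = 11.99 mol
For 1.819 mol C2H5OH, stoichiometry requires (3/1) × 1.819 = 5.457 mol O2; 11.99 mol is available, so C2H5OH is limiting.
n(CO2) = (2/1) × 1.819 = 3.638 mol
V(CO2) = nRT/P = 3.638 × 0.08314 × 284.85 / 9.53 = 9.041 L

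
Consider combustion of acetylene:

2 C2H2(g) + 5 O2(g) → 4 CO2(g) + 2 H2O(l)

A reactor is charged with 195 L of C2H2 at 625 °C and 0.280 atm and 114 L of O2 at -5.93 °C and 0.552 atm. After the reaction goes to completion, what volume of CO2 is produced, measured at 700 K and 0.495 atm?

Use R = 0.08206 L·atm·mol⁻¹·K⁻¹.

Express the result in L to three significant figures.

n(C2H2) = PV/RT = (0.280 × 195) / (0.08206 × 898.15) = 0.7408 mol
n(O2) = PV/RT = (0.552 × 114) / (0.08206 × 267.22) = 2.870 mol
For 0.7408 mol C2H2, stoichiometry requires (5/2) × 0.7408 = 1.852 mol O2; 2.870 mol is available, so C2H2 is limiting.
n(CO2) = (4/2) × 0.7408 = 1.482 mol
V(CO2) = nRT/P = 1.482 × 0.08206 × 700 / 0.495 = 172.0 L

172 L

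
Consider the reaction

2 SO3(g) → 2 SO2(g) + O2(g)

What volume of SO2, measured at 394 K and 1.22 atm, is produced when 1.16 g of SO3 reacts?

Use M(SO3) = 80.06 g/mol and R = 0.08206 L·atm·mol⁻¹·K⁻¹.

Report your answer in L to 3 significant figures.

0.384 L

n(SO3) = 1.160 / 80.06 = 0.01449 mol
n(SO2) = (2/2) × 0.01449 = 0.01449 mol
V = nRT/P = 0.01449 × 0.08206 × 394 / 1.22 = 0.3840 L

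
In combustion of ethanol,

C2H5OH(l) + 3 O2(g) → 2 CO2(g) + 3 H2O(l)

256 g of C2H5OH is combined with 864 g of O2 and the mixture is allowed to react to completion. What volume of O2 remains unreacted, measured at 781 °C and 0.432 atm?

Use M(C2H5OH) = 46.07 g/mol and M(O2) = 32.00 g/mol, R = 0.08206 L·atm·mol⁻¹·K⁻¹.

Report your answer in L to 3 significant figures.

2070 L

n(C2H5OH) = 256 / 46.07 = 5.557 mol
n(O2) = 864 / 32.00 = 27.00 mol
For 5.557 mol C2H5OH, stoichiometry requires (3/1) × 5.557 = 16.67 mol O2; 27.00 mol is available, so C2H5OH is limiting.
n(O2) consumed = (3/1) × 5.557 = 16.67 mol; remaining = 27.00 − 16.67 = 10.33 mol
V(O2) = nRT/P = 10.33 × 0.08206 × 1054.15 / 0.432 = 2068 L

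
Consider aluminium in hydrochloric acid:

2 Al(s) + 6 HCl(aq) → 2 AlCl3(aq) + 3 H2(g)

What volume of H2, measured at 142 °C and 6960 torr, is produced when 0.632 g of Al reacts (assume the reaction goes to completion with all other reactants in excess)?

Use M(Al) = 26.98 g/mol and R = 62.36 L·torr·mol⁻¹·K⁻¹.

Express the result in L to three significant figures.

0.131 L

n(Al) = 0.6320 / 26.98 = 0.02342 mol
n(H2) = (3/2) × 0.02342 = 0.03513 mol
V = nRT/P = 0.03513 × 62.36 × 415.15 / 6960 = 0.1307 L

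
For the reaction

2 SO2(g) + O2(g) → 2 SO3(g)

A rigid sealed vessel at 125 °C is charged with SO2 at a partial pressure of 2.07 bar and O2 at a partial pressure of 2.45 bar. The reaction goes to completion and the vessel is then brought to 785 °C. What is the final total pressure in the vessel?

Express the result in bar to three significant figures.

9.26 bar

At constant V, partial pressures at 125 °C are proportional to moles, so apply stoichiometry directly to pressures.
P(O2) required for 2.07 bar of SO2 = (1/2) × 2.07 = 1.035 bar; available 2.45 bar, so SO2 is limiting.
P(O2) remaining = 2.45 − (1/2) × 2.07 = 1.415 bar
P(gaseous products) = (2)/2 × 2.07 = 2.070 bar
P_total at 125 °C = 1.415 + 2.070 = 3.485 bar
Scaling to 785 °C: P = 3.485 × 1058.15/398.15 = 9.262 bar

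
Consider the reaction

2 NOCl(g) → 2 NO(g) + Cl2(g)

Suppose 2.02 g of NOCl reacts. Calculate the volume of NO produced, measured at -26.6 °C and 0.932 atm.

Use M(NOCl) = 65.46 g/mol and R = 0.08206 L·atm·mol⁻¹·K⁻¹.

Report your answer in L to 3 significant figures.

n(NOCl) = 2.020 / 65.46 = 0.03086 mol
n(NO) = (2/2) × 0.03086 = 0.03086 mol
V = nRT/P = 0.03086 × 0.08206 × 246.55 / 0.932 = 0.6699 L

0.670 L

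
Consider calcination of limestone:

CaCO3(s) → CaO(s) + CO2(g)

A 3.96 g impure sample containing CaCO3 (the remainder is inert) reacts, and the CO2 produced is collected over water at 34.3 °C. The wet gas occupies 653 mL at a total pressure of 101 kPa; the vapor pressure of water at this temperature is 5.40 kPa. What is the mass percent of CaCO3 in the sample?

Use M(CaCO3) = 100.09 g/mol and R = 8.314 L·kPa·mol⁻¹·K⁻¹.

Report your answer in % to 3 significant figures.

P(CO2) = 101 − 5.40 = 95.60 kPa
n(CO2) = PV/RT = (95.60 × 0.6530) / (8.314 × 307.45) = 0.02442 mol
n(CaCO3) = (1/1) × 0.02442 = 0.02442 mol
m(CaCO3) = 0.02442 × 100.09 = 2.444 g
%CaCO3 = 2.444 / 3.96 × 100 = 61.72%

61.7 %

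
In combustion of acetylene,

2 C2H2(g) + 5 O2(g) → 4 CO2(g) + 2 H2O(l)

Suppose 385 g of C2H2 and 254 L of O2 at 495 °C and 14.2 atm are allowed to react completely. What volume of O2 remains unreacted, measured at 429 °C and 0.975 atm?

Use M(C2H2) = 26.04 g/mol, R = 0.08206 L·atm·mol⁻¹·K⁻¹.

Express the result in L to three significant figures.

n(C2H2) = 385 / 26.04 = 14.78 mol
n(O2) = PV/RT = (14.2 × 254) / (0.08206 × 768.15) = 57.22 mol
For 14.78 mol C2H2, stoichiometry requires (5/2) × 14.78 = 36.95 mol O2; 57.22 mol is available, so C2H2 is limiting.
n(O2) consumed = (5/2) × 14.78 = 36.95 mol; remaining = 57.22 − 36.95 = 20.27 mol
V(O2) = nRT/P = 20.27 × 0.08206 × 702.15 / 0.975 = 1198 L

1200 L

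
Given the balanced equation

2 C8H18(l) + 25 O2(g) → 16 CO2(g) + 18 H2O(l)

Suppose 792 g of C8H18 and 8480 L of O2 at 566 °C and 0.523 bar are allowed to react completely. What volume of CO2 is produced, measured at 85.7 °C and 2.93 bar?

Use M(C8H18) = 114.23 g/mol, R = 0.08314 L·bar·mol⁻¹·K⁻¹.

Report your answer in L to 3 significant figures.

n(C8H18) = 792 / 114.23 = 6.933 mol
n(O2) = PV/RT = (0.523 × 8480) / (0.08314 × 839.15) = 63.57 mol
For 6.933 mol C8H18, stoichiometry requires (25/2) × 6.933 = 86.66 mol O2; 63.57 mol is available, so O2 is limiting.
n(CO2) = (16/25) × 63.57 = 40.68 mol
V(CO2) = nRT/P = 40.68 × 0.08314 × 358.85 / 2.93 = 414.2 L

414 L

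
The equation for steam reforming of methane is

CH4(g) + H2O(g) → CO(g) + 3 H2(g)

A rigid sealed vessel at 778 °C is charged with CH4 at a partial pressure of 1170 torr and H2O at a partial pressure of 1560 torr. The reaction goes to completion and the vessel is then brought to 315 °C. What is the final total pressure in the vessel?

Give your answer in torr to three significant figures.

At constant V, partial pressures at 778 °C are proportional to moles, so apply stoichiometry directly to pressures.
P(H2O) required for 1170 torr of CH4 = (1/1) × 1170 = 1170 torr; available 1560 torr, so CH4 is limiting.
P(H2O) remaining = 1560 − (1/1) × 1170 = 390.0 torr
P(gaseous products) = (1+3)/1 × 1170 = 4680 torr
P_total at 778 °C = 390.0 + 4680 = 5070 torr
Scaling to 315 °C: P = 5070 × 588.15/1051.15 = 2837 torr

2840 torr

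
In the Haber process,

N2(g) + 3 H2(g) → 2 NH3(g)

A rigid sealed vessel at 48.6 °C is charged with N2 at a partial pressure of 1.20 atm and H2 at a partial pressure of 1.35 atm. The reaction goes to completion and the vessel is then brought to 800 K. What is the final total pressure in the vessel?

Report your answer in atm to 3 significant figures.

At constant V, partial pressures at 48.6 °C are proportional to moles, so apply stoichiometry directly to pressures.
P(H2) required for 1.20 atm of N2 = (3/1) × 1.20 = 3.600 atm; available 1.35 atm, so H2 is limiting.
P(N2) remaining = 1.20 − (1/3) × 1.35 = 0.7500 atm
P(gaseous products) = (2)/3 × 1.35 = 0.9000 atm
P_total at 48.6 °C = 0.7500 + 0.9000 = 1.650 atm
Scaling to 800 K: P = 1.650 × 800/321.75 = 4.103 atm

4.10 atm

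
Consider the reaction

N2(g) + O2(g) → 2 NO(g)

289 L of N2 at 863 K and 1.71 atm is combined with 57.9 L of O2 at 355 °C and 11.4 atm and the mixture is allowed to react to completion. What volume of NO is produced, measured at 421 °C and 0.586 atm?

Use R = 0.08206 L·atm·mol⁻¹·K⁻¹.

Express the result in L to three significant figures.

1360 L

n(N2) = PV/RT = (1.71 × 289) / (0.08206 × 863) = 6.978 mol
n(O2) = PV/RT = (11.4 × 57.9) / (0.08206 × 628.15) = 12.81 mol
For 6.978 mol N2, stoichiometry requires (1/1) × 6.978 = 6.978 mol O2; 12.81 mol is available, so N2 is limiting.
n(NO) = (2/1) × 6.978 = 13.96 mol
V(NO) = nRT/P = 13.96 × 0.08206 × 694.15 / 0.586 = 1357 L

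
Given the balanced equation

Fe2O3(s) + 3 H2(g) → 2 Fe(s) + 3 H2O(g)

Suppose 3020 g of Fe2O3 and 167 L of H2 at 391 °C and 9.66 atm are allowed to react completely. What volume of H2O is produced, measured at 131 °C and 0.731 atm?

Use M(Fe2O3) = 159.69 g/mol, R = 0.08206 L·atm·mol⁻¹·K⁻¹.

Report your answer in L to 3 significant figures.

n(Fe2O3) = 3020 / 159.69 = 18.91 mol
n(H2) = PV/RT = (9.66 × 167) / (0.08206 × 664.15) = 29.60 mol
For 18.91 mol Fe2O3, stoichiometry requires (3/1) × 18.91 = 56.73 mol H2; 29.60 mol is available, so H2 is limiting.
n(H2O) = (3/3) × 29.60 = 29.60 mol
V(H2O) = nRT/P = 29.60 × 0.08206 × 404.15 / 0.731 = 1343 L

1340 L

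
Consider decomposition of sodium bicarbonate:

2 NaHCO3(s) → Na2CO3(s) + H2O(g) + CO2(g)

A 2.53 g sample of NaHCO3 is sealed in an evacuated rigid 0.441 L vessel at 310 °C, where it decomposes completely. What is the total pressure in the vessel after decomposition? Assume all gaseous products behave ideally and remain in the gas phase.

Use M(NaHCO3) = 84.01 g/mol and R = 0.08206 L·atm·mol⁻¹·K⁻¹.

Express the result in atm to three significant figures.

n(NaHCO3) = 2.53 / 84.01 = 0.03012 mol
n(gas produced) = (2/2) × 0.03012 = 0.03012 mol
P = nRT/V = 0.03012 × 0.08206 × 583.15 / 0.441 = 3.268 atm

3.27 atm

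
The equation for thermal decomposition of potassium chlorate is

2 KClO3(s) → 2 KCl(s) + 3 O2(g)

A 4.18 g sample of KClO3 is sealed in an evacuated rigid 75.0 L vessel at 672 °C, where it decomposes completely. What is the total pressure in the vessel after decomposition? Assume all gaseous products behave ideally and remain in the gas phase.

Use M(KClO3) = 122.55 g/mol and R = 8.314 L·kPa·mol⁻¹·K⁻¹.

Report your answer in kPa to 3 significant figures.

n(KClO3) = 4.18 / 122.55 = 0.03411 mol
n(gas produced) = (3/2) × 0.03411 = 0.05117 mol
P = nRT/V = 0.05117 × 8.314 × 945.15 / 75.0 = 5.361 kPa

5.36 kPa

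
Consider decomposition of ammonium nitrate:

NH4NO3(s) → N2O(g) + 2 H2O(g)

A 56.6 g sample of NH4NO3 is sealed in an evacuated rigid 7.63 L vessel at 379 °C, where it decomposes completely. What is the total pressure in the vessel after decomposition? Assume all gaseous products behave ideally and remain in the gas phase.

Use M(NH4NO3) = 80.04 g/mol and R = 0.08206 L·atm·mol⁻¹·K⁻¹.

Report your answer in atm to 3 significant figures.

14.9 atm

n(NH4NO3) = 56.6 / 80.04 = 0.7071 mol
n(gas produced) = (3/1) × 0.7071 = 2.121 mol
P = nRT/V = 2.121 × 0.08206 × 652.15 / 7.63 = 14.88 atm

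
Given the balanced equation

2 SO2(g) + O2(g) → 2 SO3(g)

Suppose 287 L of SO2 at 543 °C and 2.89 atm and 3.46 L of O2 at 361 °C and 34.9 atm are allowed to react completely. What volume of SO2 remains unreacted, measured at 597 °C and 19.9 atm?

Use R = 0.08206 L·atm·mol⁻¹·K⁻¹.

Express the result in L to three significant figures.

n(SO2) = PV/RT = (2.89 × 287) / (0.08206 × 816.15) = 12.38 mol
n(O2) = PV/RT = (34.9 × 3.46) / (0.08206 × 634.15) = 2.320 mol
For 12.38 mol SO2, stoichiometry requires (1/2) × 12.38 = 6.190 mol O2; 2.320 mol is available, so O2 is limiting.
n(SO2) consumed = (2/1) × 2.320 = 4.640 mol; remaining = 12.38 − 4.640 = 7.740 mol
V(SO2) = nRT/P = 7.740 × 0.08206 × 870.15 / 19.9 = 27.77 L

27.8 L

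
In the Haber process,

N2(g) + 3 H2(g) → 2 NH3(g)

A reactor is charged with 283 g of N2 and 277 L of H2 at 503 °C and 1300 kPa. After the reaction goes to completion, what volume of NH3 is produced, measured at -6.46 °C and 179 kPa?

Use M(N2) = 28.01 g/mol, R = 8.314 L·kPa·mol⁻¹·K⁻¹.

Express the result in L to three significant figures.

n(N2) = 283 / 28.01 = 10.10 mol
n(H2) = PV/RT = (1300 × 277) / (8.314 × 776.15) = 55.80 mol
For 10.10 mol N2, stoichiometry requires (3/1) × 10.10 = 30.30 mol H2; 55.80 mol is available, so N2 is limiting.
n(NH3) = (2/1) × 10.10 = 20.20 mol
V(NH3) = nRT/P = 20.20 × 8.314 × 266.69 / 179 = 250.2 L

250 L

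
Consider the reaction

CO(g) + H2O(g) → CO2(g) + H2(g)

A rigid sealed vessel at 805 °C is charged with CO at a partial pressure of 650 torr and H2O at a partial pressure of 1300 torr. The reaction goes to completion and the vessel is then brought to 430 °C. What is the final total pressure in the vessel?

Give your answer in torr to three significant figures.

At constant V, partial pressures at 805 °C are proportional to moles, so apply stoichiometry directly to pressures.
P(H2O) required for 650 torr of CO = (1/1) × 650 = 650.0 torr; available 1300 torr, so CO is limiting.
P(H2O) remaining = 1300 − (1/1) × 650 = 650.0 torr
P(gaseous products) = (1+1)/1 × 650 = 1300 torr
P_total at 805 °C = 650.0 + 1300 = 1950 torr
Scaling to 430 °C: P = 1950 × 703.15/1078.15 = 1272 torr

1270 torr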